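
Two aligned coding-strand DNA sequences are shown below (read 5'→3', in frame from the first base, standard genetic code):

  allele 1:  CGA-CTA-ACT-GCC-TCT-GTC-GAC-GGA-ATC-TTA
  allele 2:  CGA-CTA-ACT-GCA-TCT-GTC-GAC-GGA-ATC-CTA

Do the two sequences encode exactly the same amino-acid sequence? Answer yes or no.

Codon 1: CGA Arg / CGA Arg — identical.
Codon 2: CTA Leu / CTA Leu — identical.
Codon 3: ACT Thr / ACT Thr — identical.
Codon 4: GCC Ala / GCA Ala — synonymous.
Codon 5: TCT Ser / TCT Ser — identical.
Codon 6: GTC Val / GTC Val — identical.
Codon 7: GAC Asp / GAC Asp — identical.
Codon 8: GGA Gly / GGA Gly — identical.
Codon 9: ATC Ile / ATC Ile — identical.
Codon 10: TTA Leu / CTA Leu — synonymous.
Nonsynonymous differences: 0 → same protein.

yes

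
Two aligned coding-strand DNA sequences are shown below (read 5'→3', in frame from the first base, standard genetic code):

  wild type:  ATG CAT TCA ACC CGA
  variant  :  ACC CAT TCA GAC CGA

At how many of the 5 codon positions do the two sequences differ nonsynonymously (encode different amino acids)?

2

Codon 1: ATG Met / ACC Thr — nonsynonymous.
Codon 2: CAT His / CAT His — identical.
Codon 3: TCA Ser / TCA Ser — identical.
Codon 4: ACC Thr / GAC Asp — nonsynonymous.
Codon 5: CGA Arg / CGA Arg — identical.
Nonsynonymous differences: 2.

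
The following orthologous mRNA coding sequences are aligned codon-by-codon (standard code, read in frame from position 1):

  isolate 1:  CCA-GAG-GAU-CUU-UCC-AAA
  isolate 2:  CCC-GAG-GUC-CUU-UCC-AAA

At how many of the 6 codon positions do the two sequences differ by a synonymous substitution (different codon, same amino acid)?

Codon 1: CCA Pro / CCC Pro — synonymous.
Codon 2: GAG Glu / GAG Glu — identical.
Codon 3: GAU Asp / GUC Val — nonsynonymous.
Codon 4: CUU Leu / CUU Leu — identical.
Codon 5: UCC Ser / UCC Ser — identical.
Codon 6: AAA Lys / AAA Lys — identical.
Synonymous differences: 1.

1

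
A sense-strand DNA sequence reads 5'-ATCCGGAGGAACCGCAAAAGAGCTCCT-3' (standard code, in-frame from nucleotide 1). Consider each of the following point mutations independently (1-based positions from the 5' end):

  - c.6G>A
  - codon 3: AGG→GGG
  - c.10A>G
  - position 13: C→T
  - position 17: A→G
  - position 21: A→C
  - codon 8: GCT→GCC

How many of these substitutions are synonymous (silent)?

Codon 2: CGG (Arg) → CGA (Arg) — synonymous.
Codon 3: AGG (Arg) → GGG (Gly) — missense.
Codon 4: AAC (Asn) → GAC (Asp) — missense.
Codon 5: CGC (Arg) → TGC (Cys) — missense.
Codon 6: AAA (Lys) → AGA (Arg) — missense.
Codon 7: AGA (Arg) → AGC (Ser) — missense.
Codon 8: GCT (Ala) → GCC (Ala) — synonymous.
Synonymous: 2 of 7.

2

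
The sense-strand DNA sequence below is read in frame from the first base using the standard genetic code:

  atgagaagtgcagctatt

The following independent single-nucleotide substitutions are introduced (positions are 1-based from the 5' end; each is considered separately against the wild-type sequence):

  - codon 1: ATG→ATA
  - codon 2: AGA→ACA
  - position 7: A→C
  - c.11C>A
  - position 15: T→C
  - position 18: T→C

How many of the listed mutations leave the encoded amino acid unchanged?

2

Codon 1: ATG (Met) → ATA (Ile) — missense.
Codon 2: AGA (Arg) → ACA (Thr) — missense.
Codon 3: AGT (Ser) → CGT (Arg) — missense.
Codon 4: GCA (Ala) → GAA (Glu) — missense.
Codon 5: GCT (Ala) → GCC (Ala) — synonymous.
Codon 6: ATT (Ile) → ATC (Ile) — synonymous.
Synonymous: 2 of 6.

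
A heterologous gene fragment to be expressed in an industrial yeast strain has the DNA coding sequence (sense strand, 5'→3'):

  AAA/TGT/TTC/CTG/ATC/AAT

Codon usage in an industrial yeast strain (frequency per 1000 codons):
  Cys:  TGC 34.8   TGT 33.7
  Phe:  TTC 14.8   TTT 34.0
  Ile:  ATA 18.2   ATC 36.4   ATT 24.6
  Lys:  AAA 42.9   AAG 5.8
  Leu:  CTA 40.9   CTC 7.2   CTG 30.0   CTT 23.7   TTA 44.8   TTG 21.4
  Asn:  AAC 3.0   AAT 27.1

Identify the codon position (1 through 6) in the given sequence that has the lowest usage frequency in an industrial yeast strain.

Codon 1 AAA (Lys): 42.9 per 1000.
Codon 2 TGT (Cys): 33.7 per 1000.
Codon 3 TTC (Phe): 14.8 per 1000.
Codon 4 CTG (Leu): 30.0 per 1000.
Codon 5 ATC (Ile): 36.4 per 1000.
Codon 6 AAT (Asn): 27.1 per 1000.
Lowest frequency is 14.8 at codon 3.

3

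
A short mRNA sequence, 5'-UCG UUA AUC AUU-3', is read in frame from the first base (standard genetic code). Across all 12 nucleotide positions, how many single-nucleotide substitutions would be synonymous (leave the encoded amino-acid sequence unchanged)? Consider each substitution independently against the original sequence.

Codon 1 (UCG, Ser): 3 synonymous substitutions.
Codon 2 (UUA, Leu): 2 synonymous substitutions.
Codon 3 (AUC, Ile): 2 synonymous substitutions.
Codon 4 (AUU, Ile): 2 synonymous substitutions.
Total: 3 + 2 + 2 + 2 = 9.

9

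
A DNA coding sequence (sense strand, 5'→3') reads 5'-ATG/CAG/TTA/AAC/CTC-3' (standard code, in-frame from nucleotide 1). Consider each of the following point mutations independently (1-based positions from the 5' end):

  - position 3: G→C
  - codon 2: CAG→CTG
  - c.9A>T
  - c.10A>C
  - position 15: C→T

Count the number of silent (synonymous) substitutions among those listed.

1

Codon 1: ATG (Met) → ATC (Ile) — missense.
Codon 2: CAG (Gln) → CTG (Leu) — missense.
Codon 3: TTA (Leu) → TTT (Phe) — missense.
Codon 4: AAC (Asn) → CAC (His) — missense.
Codon 5: CTC (Leu) → CTT (Leu) — synonymous.
Synonymous: 1 of 5.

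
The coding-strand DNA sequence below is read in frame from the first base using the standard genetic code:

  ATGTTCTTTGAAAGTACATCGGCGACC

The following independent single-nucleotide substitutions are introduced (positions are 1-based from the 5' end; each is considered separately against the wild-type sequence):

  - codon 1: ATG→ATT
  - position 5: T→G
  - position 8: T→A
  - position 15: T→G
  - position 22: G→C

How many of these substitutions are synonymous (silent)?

Codon 1: ATG (Met) → ATT (Ile) — missense.
Codon 2: TTC (Phe) → TGC (Cys) — missense.
Codon 3: TTT (Phe) → TAT (Tyr) — missense.
Codon 5: AGT (Ser) → AGG (Arg) — missense.
Codon 8: GCG (Ala) → CCG (Pro) — missense.
Synonymous: 0 of 5.

0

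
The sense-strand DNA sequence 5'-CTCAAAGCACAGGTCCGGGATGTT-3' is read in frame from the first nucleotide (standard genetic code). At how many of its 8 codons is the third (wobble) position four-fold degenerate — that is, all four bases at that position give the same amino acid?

Codon 1 CTC (Leu): third position 4-fold.
Codon 2 AAA (Lys): third position 2-fold.
Codon 3 GCA (Ala): third position 4-fold.
Codon 4 CAG (Gln): third position 2-fold.
Codon 5 GTC (Val): third position 4-fold.
Codon 6 CGG (Arg): third position 4-fold.
Codon 7 GAT (Asp): third position 2-fold.
Codon 8 GTT (Val): third position 4-fold.
Four-fold degenerate third positions: 5.

5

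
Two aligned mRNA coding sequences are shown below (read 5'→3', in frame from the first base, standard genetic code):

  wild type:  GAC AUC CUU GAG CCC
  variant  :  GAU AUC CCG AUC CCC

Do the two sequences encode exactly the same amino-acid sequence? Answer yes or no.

Codon 1: GAC Asp / GAU Asp — synonymous.
Codon 2: AUC Ile / AUC Ile — identical.
Codon 3: CUU Leu / CCG Pro — nonsynonymous.
Codon 4: GAG Glu / AUC Ile — nonsynonymous.
Codon 5: CCC Pro / CCC Pro — identical.
Nonsynonymous differences: 2 → different protein.

no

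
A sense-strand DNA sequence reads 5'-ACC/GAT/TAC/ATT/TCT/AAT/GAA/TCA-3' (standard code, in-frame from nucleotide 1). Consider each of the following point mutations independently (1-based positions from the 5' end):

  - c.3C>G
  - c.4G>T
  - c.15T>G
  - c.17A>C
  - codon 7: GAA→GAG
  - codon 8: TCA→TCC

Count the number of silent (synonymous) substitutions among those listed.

4

Codon 1: ACC (Thr) → ACG (Thr) — synonymous.
Codon 2: GAT (Asp) → TAT (Tyr) — missense.
Codon 5: TCT (Ser) → TCG (Ser) — synonymous.
Codon 6: AAT (Asn) → ACT (Thr) — missense.
Codon 7: GAA (Glu) → GAG (Glu) — synonymous.
Codon 8: TCA (Ser) → TCC (Ser) — synonymous.
Synonymous: 4 of 6.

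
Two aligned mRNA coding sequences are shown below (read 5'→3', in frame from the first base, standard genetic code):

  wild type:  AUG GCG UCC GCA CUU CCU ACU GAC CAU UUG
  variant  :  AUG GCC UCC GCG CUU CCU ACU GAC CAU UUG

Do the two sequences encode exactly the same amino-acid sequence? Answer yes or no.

Codon 1: AUG Met / AUG Met — identical.
Codon 2: GCG Ala / GCC Ala — synonymous.
Codon 3: UCC Ser / UCC Ser — identical.
Codon 4: GCA Ala / GCG Ala — synonymous.
Codon 5: CUU Leu / CUU Leu — identical.
Codon 6: CCU Pro / CCU Pro — identical.
Codon 7: ACU Thr / ACU Thr — identical.
Codon 8: GAC Asp / GAC Asp — identical.
Codon 9: CAU His / CAU His — identical.
Codon 10: UUG Leu / UUG Leu — identical.
Nonsynonymous differences: 0 → same protein.

yes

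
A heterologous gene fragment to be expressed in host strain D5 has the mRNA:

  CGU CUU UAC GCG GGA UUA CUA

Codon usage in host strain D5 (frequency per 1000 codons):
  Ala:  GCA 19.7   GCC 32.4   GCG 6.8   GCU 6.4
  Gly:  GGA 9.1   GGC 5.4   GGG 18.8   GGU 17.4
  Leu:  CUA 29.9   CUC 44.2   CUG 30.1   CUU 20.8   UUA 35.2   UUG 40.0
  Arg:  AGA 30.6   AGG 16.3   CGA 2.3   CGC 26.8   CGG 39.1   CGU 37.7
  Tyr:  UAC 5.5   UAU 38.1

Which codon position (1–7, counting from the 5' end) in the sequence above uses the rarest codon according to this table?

Codon 1 CGU (Arg): 37.7 per 1000.
Codon 2 CUU (Leu): 20.8 per 1000.
Codon 3 UAC (Tyr): 5.5 per 1000.
Codon 4 GCG (Ala): 6.8 per 1000.
Codon 5 GGA (Gly): 9.1 per 1000.
Codon 6 UUA (Leu): 35.2 per 1000.
Codon 7 CUA (Leu): 29.9 per 1000.
Lowest frequency is 5.5 at codon 3.

3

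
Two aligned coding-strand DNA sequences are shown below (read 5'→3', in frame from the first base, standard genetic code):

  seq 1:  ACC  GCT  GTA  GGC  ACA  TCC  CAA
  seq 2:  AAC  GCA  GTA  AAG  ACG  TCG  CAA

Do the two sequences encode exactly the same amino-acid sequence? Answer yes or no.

no

Codon 1: ACC Thr / AAC Asn — nonsynonymous.
Codon 2: GCT Ala / GCA Ala — synonymous.
Codon 3: GTA Val / GTA Val — identical.
Codon 4: GGC Gly / AAG Lys — nonsynonymous.
Codon 5: ACA Thr / ACG Thr — synonymous.
Codon 6: TCC Ser / TCG Ser — synonymous.
Codon 7: CAA Gln / CAA Gln — identical.
Nonsynonymous differences: 2 → different protein.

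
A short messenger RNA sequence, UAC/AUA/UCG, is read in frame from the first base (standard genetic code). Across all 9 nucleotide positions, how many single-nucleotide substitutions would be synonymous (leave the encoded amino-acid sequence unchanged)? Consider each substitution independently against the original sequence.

6

Codon 1 (UAC, Tyr): 1 synonymous substitution.
Codon 2 (AUA, Ile): 2 synonymous substitutions.
Codon 3 (UCG, Ser): 3 synonymous substitutions.
Total: 1 + 2 + 3 = 6.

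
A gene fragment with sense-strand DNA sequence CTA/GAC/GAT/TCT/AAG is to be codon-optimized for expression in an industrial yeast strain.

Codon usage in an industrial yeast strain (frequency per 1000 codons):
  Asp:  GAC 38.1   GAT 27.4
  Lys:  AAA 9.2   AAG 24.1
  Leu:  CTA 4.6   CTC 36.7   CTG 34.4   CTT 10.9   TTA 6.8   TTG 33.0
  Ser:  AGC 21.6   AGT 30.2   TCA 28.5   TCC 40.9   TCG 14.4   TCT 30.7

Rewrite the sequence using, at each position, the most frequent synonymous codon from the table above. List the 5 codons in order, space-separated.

CTC GAC GAC TCC AAG

Codon 1 (Leu): best is CTC at 36.7.
Codon 2 (Asp): best is GAC at 38.1.
Codon 3 (Asp): best is GAC at 38.1.
Codon 4 (Ser): best is TCC at 40.9.
Codon 5 (Lys): best is AAG at 24.1.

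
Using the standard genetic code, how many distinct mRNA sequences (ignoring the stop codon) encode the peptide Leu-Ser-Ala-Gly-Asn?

1152

Leu: 6 codons.
Ser: 6 codons.
Ala: 4 codons.
Gly: 4 codons.
Asn: 2 codons.
6 × 6 × 4 × 4 × 2 = 1152.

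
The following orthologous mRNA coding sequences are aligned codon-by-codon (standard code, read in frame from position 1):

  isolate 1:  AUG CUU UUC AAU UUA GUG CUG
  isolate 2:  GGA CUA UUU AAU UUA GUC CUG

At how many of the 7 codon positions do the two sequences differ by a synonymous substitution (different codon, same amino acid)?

3

Codon 1: AUG Met / GGA Gly — nonsynonymous.
Codon 2: CUU Leu / CUA Leu — synonymous.
Codon 3: UUC Phe / UUU Phe — synonymous.
Codon 4: AAU Asn / AAU Asn — identical.
Codon 5: UUA Leu / UUA Leu — identical.
Codon 6: GUG Val / GUC Val — synonymous.
Codon 7: CUG Leu / CUG Leu — identical.
Synonymous differences: 3.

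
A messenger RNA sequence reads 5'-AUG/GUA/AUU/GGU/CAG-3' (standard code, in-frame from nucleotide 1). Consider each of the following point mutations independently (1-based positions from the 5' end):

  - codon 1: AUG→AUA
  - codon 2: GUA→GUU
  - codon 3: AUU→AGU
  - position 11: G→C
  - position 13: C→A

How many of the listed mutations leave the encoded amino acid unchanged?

1

Codon 1: AUG (Met) → AUA (Ile) — missense.
Codon 2: GUA (Val) → GUU (Val) — synonymous.
Codon 3: AUU (Ile) → AGU (Ser) — missense.
Codon 4: GGU (Gly) → GCU (Ala) — missense.
Codon 5: CAG (Gln) → AAG (Lys) — missense.
Synonymous: 1 of 5.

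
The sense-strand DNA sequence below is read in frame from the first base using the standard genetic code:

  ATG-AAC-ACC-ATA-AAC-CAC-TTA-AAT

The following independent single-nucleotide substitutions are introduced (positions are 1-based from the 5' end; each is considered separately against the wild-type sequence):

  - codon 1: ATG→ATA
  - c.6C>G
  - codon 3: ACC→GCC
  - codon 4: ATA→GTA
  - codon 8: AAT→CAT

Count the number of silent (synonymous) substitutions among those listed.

0

Codon 1: ATG (Met) → ATA (Ile) — missense.
Codon 2: AAC (Asn) → AAG (Lys) — missense.
Codon 3: ACC (Thr) → GCC (Ala) — missense.
Codon 4: ATA (Ile) → GTA (Val) — missense.
Codon 8: AAT (Asn) → CAT (His) — missense.
Synonymous: 0 of 5.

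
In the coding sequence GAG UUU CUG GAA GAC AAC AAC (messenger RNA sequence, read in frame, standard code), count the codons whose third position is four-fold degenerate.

1

Codon 1 GAG (Glu): third position 2-fold.
Codon 2 UUU (Phe): third position 2-fold.
Codon 3 CUG (Leu): third position 4-fold.
Codon 4 GAA (Glu): third position 2-fold.
Codon 5 GAC (Asp): third position 2-fold.
Codon 6 AAC (Asn): third position 2-fold.
Codon 7 AAC (Asn): third position 2-fold.
Four-fold degenerate third positions: 1.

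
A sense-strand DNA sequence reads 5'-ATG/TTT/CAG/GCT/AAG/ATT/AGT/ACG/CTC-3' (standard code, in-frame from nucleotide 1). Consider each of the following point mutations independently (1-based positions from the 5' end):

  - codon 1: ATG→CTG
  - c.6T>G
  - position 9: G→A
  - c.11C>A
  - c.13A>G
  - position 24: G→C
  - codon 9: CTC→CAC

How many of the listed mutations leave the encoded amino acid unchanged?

Codon 1: ATG (Met) → CTG (Leu) — missense.
Codon 2: TTT (Phe) → TTG (Leu) — missense.
Codon 3: CAG (Gln) → CAA (Gln) — synonymous.
Codon 4: GCT (Ala) → GAT (Asp) — missense.
Codon 5: AAG (Lys) → GAG (Glu) — missense.
Codon 8: ACG (Thr) → ACC (Thr) — synonymous.
Codon 9: CTC (Leu) → CAC (His) — missense.
Synonymous: 2 of 7.

2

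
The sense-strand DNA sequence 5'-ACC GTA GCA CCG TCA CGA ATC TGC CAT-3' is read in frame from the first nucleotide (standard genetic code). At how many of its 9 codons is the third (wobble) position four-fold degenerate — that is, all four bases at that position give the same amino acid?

Codon 1 ACC (Thr): third position 4-fold.
Codon 2 GTA (Val): third position 4-fold.
Codon 3 GCA (Ala): third position 4-fold.
Codon 4 CCG (Pro): third position 4-fold.
Codon 5 TCA (Ser): third position 4-fold.
Codon 6 CGA (Arg): third position 4-fold.
Codon 7 ATC (Ile): third position 3-fold.
Codon 8 TGC (Cys): third position 2-fold.
Codon 9 CAT (His): third position 2-fold.
Four-fold degenerate third positions: 6.

6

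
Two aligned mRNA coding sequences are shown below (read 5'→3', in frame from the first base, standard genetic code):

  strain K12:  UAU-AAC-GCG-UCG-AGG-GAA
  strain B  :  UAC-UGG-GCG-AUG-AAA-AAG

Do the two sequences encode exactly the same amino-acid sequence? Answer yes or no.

Codon 1: UAU Tyr / UAC Tyr — synonymous.
Codon 2: AAC Asn / UGG Trp — nonsynonymous.
Codon 3: GCG Ala / GCG Ala — identical.
Codon 4: UCG Ser / AUG Met — nonsynonymous.
Codon 5: AGG Arg / AAA Lys — nonsynonymous.
Codon 6: GAA Glu / AAG Lys — nonsynonymous.
Nonsynonymous differences: 4 → different protein.

no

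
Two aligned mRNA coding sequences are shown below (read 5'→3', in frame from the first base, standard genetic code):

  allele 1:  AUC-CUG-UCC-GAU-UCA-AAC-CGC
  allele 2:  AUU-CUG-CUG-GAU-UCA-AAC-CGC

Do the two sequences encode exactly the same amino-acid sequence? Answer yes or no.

no

Codon 1: AUC Ile / AUU Ile — synonymous.
Codon 2: CUG Leu / CUG Leu — identical.
Codon 3: UCC Ser / CUG Leu — nonsynonymous.
Codon 4: GAU Asp / GAU Asp — identical.
Codon 5: UCA Ser / UCA Ser — identical.
Codon 6: AAC Asn / AAC Asn — identical.
Codon 7: CGC Arg / CGC Arg — identical.
Nonsynonymous differences: 1 → different protein.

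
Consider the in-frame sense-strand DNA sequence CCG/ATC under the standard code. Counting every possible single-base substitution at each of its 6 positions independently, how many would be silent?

5

Codon 1 (CCG, Pro): 3 synonymous substitutions.
Codon 2 (ATC, Ile): 2 synonymous substitutions.
Total: 3 + 2 = 5.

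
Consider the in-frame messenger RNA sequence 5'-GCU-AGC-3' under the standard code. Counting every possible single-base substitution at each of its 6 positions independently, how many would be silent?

4

Codon 1 (GCU, Ala): 3 synonymous substitutions.
Codon 2 (AGC, Ser): 1 synonymous substitution.
Total: 3 + 1 = 4.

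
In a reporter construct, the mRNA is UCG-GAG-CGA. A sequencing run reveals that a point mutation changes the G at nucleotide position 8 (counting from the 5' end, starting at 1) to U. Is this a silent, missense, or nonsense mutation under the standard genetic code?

Position 8 falls in codon 3: CGA → Arg.
After the substitution the codon is CUA → Leu.
Arg ≠ Leu, so this is a missense mutation.

missense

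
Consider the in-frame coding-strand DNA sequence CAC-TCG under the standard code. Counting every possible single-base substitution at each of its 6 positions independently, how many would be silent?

Codon 1 (CAC, His): 1 synonymous substitution.
Codon 2 (TCG, Ser): 3 synonymous substitutions.
Total: 1 + 3 = 4.

4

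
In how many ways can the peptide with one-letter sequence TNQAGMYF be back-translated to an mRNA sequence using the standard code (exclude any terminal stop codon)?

Thr: 4 codons.
Asn: 2 codons.
Gln: 2 codons.
Ala: 4 codons.
Gly: 4 codons.
Met: 1 codon.
Tyr: 2 codons.
Phe: 2 codons.
4 × 2 × 2 × 4 × 4 × 1 × 2 × 2 = 1024.

1024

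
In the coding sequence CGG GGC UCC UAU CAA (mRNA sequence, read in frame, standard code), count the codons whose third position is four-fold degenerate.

3

Codon 1 CGG (Arg): third position 4-fold.
Codon 2 GGC (Gly): third position 4-fold.
Codon 3 UCC (Ser): third position 4-fold.
Codon 4 UAU (Tyr): third position 2-fold.
Codon 5 CAA (Gln): third position 2-fold.
Four-fold degenerate third positions: 3.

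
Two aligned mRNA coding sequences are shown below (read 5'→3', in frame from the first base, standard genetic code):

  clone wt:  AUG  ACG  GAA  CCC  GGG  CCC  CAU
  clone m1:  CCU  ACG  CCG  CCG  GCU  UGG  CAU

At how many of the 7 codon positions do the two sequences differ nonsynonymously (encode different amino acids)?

4

Codon 1: AUG Met / CCU Pro — nonsynonymous.
Codon 2: ACG Thr / ACG Thr — identical.
Codon 3: GAA Glu / CCG Pro — nonsynonymous.
Codon 4: CCC Pro / CCG Pro — synonymous.
Codon 5: GGG Gly / GCU Ala — nonsynonymous.
Codon 6: CCC Pro / UGG Trp — nonsynonymous.
Codon 7: CAU His / CAU His — identical.
Nonsynonymous differences: 4.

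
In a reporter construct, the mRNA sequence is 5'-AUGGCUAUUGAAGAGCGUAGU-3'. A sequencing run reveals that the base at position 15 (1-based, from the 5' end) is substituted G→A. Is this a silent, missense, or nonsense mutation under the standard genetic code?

Position 15 falls in codon 5: GAG → Glu.
After the substitution the codon is GAA → Glu.
Both encode Glu, so the change is synonymous.

silent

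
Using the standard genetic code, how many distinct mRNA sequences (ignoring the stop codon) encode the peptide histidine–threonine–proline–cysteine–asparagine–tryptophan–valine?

512

His: 2 codons.
Thr: 4 codons.
Pro: 4 codons.
Cys: 2 codons.
Asn: 2 codons.
Trp: 1 codon.
Val: 4 codons.
2 × 4 × 4 × 2 × 2 × 1 × 4 = 512.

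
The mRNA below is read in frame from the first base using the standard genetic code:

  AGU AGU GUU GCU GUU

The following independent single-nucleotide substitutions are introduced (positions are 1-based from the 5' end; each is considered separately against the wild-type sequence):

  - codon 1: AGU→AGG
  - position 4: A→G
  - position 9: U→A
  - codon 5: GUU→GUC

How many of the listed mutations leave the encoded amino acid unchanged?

Codon 1: AGU (Ser) → AGG (Arg) — missense.
Codon 2: AGU (Ser) → GGU (Gly) — missense.
Codon 3: GUU (Val) → GUA (Val) — synonymous.
Codon 5: GUU (Val) → GUC (Val) — synonymous.
Synonymous: 2 of 4.

2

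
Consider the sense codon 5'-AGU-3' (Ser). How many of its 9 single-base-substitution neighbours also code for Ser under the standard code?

1

Position 1: none → 0 synonymous.
Position 2: none → 0 synonymous.
Position 3: AGC → 1 synonymous.
Total: 0 + 0 + 1 = 1.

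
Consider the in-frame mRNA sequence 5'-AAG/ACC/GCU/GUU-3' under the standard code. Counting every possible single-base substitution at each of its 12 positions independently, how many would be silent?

Codon 1 (AAG, Lys): 1 synonymous substitution.
Codon 2 (ACC, Thr): 3 synonymous substitutions.
Codon 3 (GCU, Ala): 3 synonymous substitutions.
Codon 4 (GUU, Val): 3 synonymous substitutions.
Total: 1 + 3 + 3 + 3 = 10.

10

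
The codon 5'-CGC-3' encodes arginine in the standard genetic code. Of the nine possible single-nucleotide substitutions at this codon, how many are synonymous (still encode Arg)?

3

Position 1: none → 0 synonymous.
Position 2: none → 0 synonymous.
Position 3: CGU, CGA, CGG → 3 synonymous.
Total: 0 + 0 + 3 = 3.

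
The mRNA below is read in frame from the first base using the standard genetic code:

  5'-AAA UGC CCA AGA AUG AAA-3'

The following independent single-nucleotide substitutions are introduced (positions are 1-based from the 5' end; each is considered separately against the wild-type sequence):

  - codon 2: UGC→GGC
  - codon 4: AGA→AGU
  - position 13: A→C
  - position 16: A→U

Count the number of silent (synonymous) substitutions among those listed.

Codon 2: UGC (Cys) → GGC (Gly) — missense.
Codon 4: AGA (Arg) → AGU (Ser) — missense.
Codon 5: AUG (Met) → CUG (Leu) — missense.
Codon 6: AAA (Lys) → UAA (Stop) — nonsense.
Synonymous: 0 of 4.

0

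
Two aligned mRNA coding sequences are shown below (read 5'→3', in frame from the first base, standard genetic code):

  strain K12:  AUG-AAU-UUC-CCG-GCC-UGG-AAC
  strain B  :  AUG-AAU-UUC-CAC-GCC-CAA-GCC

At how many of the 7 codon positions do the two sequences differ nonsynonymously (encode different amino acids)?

Codon 1: AUG Met / AUG Met — identical.
Codon 2: AAU Asn / AAU Asn — identical.
Codon 3: UUC Phe / UUC Phe — identical.
Codon 4: CCG Pro / CAC His — nonsynonymous.
Codon 5: GCC Ala / GCC Ala — identical.
Codon 6: UGG Trp / CAA Gln — nonsynonymous.
Codon 7: AAC Asn / GCC Ala — nonsynonymous.
Nonsynonymous differences: 3.

3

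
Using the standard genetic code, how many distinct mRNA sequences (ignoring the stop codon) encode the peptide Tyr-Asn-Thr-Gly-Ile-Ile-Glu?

Tyr: 2 codons.
Asn: 2 codons.
Thr: 4 codons.
Gly: 4 codons.
Ile: 3 codons.
Ile: 3 codons.
Glu: 2 codons.
2 × 2 × 4 × 4 × 3 × 3 × 2 = 1152.

1152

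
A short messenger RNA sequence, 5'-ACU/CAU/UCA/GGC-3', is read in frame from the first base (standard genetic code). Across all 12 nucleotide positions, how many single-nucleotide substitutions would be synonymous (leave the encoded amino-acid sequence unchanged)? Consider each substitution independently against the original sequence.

10

Codon 1 (ACU, Thr): 3 synonymous substitutions.
Codon 2 (CAU, His): 1 synonymous substitution.
Codon 3 (UCA, Ser): 3 synonymous substitutions.
Codon 4 (GGC, Gly): 3 synonymous substitutions.
Total: 3 + 1 + 3 + 3 = 10.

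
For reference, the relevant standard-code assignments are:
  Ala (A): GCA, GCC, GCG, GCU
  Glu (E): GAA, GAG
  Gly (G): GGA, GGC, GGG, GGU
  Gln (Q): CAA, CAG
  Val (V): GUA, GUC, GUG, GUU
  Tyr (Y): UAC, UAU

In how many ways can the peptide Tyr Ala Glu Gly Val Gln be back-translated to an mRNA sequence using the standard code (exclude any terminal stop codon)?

512

Tyr: 2 codons.
Ala: 4 codons.
Glu: 2 codons.
Gly: 4 codons.
Val: 4 codons.
Gln: 2 codons.
2 × 4 × 2 × 4 × 4 × 2 = 512.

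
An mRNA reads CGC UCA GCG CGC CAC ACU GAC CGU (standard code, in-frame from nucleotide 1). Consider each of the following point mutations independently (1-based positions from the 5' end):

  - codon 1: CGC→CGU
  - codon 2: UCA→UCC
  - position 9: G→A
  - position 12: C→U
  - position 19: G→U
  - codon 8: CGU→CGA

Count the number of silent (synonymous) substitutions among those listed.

Codon 1: CGC (Arg) → CGU (Arg) — synonymous.
Codon 2: UCA (Ser) → UCC (Ser) — synonymous.
Codon 3: GCG (Ala) → GCA (Ala) — synonymous.
Codon 4: CGC (Arg) → CGU (Arg) — synonymous.
Codon 7: GAC (Asp) → UAC (Tyr) — missense.
Codon 8: CGU (Arg) → CGA (Arg) — synonymous.
Synonymous: 5 of 6.

5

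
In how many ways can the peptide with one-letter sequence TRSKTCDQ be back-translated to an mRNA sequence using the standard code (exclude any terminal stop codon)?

Thr: 4 codons.
Arg: 6 codons.
Ser: 6 codons.
Lys: 2 codons.
Thr: 4 codons.
Cys: 2 codons.
Asp: 2 codons.
Gln: 2 codons.
4 × 6 × 6 × 2 × 4 × 2 × 2 × 2 = 9216.

9216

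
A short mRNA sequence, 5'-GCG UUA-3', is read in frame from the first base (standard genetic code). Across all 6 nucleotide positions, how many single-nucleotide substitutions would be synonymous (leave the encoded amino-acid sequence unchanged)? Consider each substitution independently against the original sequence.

5

Codon 1 (GCG, Ala): 3 synonymous substitutions.
Codon 2 (UUA, Leu): 2 synonymous substitutions.
Total: 3 + 2 = 5.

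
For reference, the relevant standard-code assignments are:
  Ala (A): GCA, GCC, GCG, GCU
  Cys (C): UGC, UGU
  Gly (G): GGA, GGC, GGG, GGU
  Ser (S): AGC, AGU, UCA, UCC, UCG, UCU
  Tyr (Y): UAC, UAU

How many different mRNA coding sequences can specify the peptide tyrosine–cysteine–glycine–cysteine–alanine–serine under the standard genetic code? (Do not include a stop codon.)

Tyr: 2 codons.
Cys: 2 codons.
Gly: 4 codons.
Cys: 2 codons.
Ala: 4 codons.
Ser: 6 codons.
2 × 2 × 4 × 2 × 4 × 6 = 768.

768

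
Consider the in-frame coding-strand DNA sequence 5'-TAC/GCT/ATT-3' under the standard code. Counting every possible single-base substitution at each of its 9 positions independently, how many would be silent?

Codon 1 (TAC, Tyr): 1 synonymous substitution.
Codon 2 (GCT, Ala): 3 synonymous substitutions.
Codon 3 (ATT, Ile): 2 synonymous substitutions.
Total: 1 + 3 + 2 = 6.

6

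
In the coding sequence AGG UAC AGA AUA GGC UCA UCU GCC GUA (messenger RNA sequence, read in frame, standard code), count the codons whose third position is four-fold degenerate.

Codon 1 AGG (Arg): third position 2-fold.
Codon 2 UAC (Tyr): third position 2-fold.
Codon 3 AGA (Arg): third position 2-fold.
Codon 4 AUA (Ile): third position 3-fold.
Codon 5 GGC (Gly): third position 4-fold.
Codon 6 UCA (Ser): third position 4-fold.
Codon 7 UCU (Ser): third position 4-fold.
Codon 8 GCC (Ala): third position 4-fold.
Codon 9 GUA (Val): third position 4-fold.
Four-fold degenerate third positions: 5.

5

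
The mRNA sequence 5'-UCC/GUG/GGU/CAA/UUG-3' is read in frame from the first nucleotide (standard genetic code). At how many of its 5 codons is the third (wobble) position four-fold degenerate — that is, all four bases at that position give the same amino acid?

Codon 1 UCC (Ser): third position 4-fold.
Codon 2 GUG (Val): third position 4-fold.
Codon 3 GGU (Gly): third position 4-fold.
Codon 4 CAA (Gln): third position 2-fold.
Codon 5 UUG (Leu): third position 2-fold.
Four-fold degenerate third positions: 3.

3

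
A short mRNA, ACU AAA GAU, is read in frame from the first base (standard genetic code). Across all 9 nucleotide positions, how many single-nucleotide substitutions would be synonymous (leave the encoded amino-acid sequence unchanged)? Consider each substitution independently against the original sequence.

Codon 1 (ACU, Thr): 3 synonymous substitutions.
Codon 2 (AAA, Lys): 1 synonymous substitution.
Codon 3 (GAU, Asp): 1 synonymous substitution.
Total: 3 + 1 + 1 = 5.

5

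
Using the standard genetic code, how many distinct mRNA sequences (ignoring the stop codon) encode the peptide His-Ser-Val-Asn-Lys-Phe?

His: 2 codons.
Ser: 6 codons.
Val: 4 codons.
Asn: 2 codons.
Lys: 2 codons.
Phe: 2 codons.
2 × 6 × 4 × 2 × 2 × 2 = 384.

384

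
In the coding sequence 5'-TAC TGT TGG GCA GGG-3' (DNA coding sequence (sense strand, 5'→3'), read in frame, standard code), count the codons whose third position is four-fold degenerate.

Codon 1 TAC (Tyr): third position 2-fold.
Codon 2 TGT (Cys): third position 2-fold.
Codon 3 TGG (Trp): third position 1-fold.
Codon 4 GCA (Ala): third position 4-fold.
Codon 5 GGG (Gly): third position 4-fold.
Four-fold degenerate third positions: 2.

2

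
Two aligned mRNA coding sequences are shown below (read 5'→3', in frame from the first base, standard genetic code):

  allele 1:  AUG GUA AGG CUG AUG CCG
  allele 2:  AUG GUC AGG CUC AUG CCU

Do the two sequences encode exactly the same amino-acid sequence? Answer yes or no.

yes

Codon 1: AUG Met / AUG Met — identical.
Codon 2: GUA Val / GUC Val — synonymous.
Codon 3: AGG Arg / AGG Arg — identical.
Codon 4: CUG Leu / CUC Leu — synonymous.
Codon 5: AUG Met / AUG Met — identical.
Codon 6: CCG Pro / CCU Pro — synonymous.
Nonsynonymous differences: 0 → same protein.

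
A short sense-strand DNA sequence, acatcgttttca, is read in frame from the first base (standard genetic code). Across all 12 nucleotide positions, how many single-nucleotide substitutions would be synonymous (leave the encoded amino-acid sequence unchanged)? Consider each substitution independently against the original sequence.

Codon 1 (ACA, Thr): 3 synonymous substitutions.
Codon 2 (TCG, Ser): 3 synonymous substitutions.
Codon 3 (TTT, Phe): 1 synonymous substitution.
Codon 4 (TCA, Ser): 3 synonymous substitutions.
Total: 3 + 3 + 1 + 3 = 10.

10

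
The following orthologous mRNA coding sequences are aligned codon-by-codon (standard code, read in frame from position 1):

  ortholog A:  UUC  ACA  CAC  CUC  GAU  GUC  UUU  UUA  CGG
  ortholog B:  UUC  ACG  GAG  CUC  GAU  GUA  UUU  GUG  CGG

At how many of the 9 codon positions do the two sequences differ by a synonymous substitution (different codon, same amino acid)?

2

Codon 1: UUC Phe / UUC Phe — identical.
Codon 2: ACA Thr / ACG Thr — synonymous.
Codon 3: CAC His / GAG Glu — nonsynonymous.
Codon 4: CUC Leu / CUC Leu — identical.
Codon 5: GAU Asp / GAU Asp — identical.
Codon 6: GUC Val / GUA Val — synonymous.
Codon 7: UUU Phe / UUU Phe — identical.
Codon 8: UUA Leu / GUG Val — nonsynonymous.
Codon 9: CGG Arg / CGG Arg — identical.
Synonymous differences: 2.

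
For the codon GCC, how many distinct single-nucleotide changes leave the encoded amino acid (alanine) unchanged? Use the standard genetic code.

Position 1: none → 0 synonymous.
Position 2: none → 0 synonymous.
Position 3: GCT, GCA, GCG → 3 synonymous.
Total: 0 + 0 + 3 = 3.

3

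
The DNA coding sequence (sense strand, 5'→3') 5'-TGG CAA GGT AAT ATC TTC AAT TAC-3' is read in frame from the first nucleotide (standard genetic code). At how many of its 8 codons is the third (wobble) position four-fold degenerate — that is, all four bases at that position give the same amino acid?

1

Codon 1 TGG (Trp): third position 1-fold.
Codon 2 CAA (Gln): third position 2-fold.
Codon 3 GGT (Gly): third position 4-fold.
Codon 4 AAT (Asn): third position 2-fold.
Codon 5 ATC (Ile): third position 3-fold.
Codon 6 TTC (Phe): third position 2-fold.
Codon 7 AAT (Asn): third position 2-fold.
Codon 8 TAC (Tyr): third position 2-fold.
Four-fold degenerate third positions: 1.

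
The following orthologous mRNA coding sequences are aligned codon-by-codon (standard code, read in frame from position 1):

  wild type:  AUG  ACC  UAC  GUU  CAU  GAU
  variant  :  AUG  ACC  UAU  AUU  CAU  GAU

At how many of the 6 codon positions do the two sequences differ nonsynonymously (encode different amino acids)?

1

Codon 1: AUG Met / AUG Met — identical.
Codon 2: ACC Thr / ACC Thr — identical.
Codon 3: UAC Tyr / UAU Tyr — synonymous.
Codon 4: GUU Val / AUU Ile — nonsynonymous.
Codon 5: CAU His / CAU His — identical.
Codon 6: GAU Asp / GAU Asp — identical.
Nonsynonymous differences: 1.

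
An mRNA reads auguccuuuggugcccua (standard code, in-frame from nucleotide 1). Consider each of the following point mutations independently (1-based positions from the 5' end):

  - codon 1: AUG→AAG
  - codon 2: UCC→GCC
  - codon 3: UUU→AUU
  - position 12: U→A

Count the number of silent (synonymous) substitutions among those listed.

1

Codon 1: AUG (Met) → AAG (Lys) — missense.
Codon 2: UCC (Ser) → GCC (Ala) — missense.
Codon 3: UUU (Phe) → AUU (Ile) — missense.
Codon 4: GGU (Gly) → GGA (Gly) — synonymous.
Synonymous: 1 of 4.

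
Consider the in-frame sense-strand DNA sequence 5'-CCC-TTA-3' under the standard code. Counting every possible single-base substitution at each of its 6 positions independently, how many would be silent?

Codon 1 (CCC, Pro): 3 synonymous substitutions.
Codon 2 (TTA, Leu): 2 synonymous substitutions.
Total: 3 + 2 = 5.

5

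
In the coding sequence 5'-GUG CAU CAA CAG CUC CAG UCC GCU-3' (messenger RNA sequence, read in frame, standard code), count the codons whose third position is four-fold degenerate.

4

Codon 1 GUG (Val): third position 4-fold.
Codon 2 CAU (His): third position 2-fold.
Codon 3 CAA (Gln): third position 2-fold.
Codon 4 CAG (Gln): third position 2-fold.
Codon 5 CUC (Leu): third position 4-fold.
Codon 6 CAG (Gln): third position 2-fold.
Codon 7 UCC (Ser): third position 4-fold.
Codon 8 GCU (Ala): third position 4-fold.
Four-fold degenerate third positions: 4.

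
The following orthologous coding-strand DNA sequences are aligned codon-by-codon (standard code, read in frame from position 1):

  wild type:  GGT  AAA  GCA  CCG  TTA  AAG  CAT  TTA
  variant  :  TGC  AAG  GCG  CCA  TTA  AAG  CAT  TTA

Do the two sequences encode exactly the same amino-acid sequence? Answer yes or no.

no

Codon 1: GGT Gly / TGC Cys — nonsynonymous.
Codon 2: AAA Lys / AAG Lys — synonymous.
Codon 3: GCA Ala / GCG Ala — synonymous.
Codon 4: CCG Pro / CCA Pro — synonymous.
Codon 5: TTA Leu / TTA Leu — identical.
Codon 6: AAG Lys / AAG Lys — identical.
Codon 7: CAT His / CAT His — identical.
Codon 8: TTA Leu / TTA Leu — identical.
Nonsynonymous differences: 1 → different protein.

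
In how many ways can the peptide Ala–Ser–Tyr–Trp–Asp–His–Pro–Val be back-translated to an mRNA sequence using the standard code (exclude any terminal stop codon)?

Ala: 4 codons.
Ser: 6 codons.
Tyr: 2 codons.
Trp: 1 codon.
Asp: 2 codons.
His: 2 codons.
Pro: 4 codons.
Val: 4 codons.
4 × 6 × 2 × 1 × 2 × 2 × 4 × 4 = 3072.

3072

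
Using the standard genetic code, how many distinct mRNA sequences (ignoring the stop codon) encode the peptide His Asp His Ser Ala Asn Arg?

His: 2 codons.
Asp: 2 codons.
His: 2 codons.
Ser: 6 codons.
Ala: 4 codons.
Asn: 2 codons.
Arg: 6 codons.
2 × 2 × 2 × 6 × 4 × 2 × 6 = 2304.

2304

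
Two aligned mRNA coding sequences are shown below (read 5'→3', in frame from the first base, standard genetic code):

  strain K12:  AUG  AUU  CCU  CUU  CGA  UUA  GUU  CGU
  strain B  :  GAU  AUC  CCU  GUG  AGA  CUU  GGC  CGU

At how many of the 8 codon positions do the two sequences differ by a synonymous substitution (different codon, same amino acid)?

3

Codon 1: AUG Met / GAU Asp — nonsynonymous.
Codon 2: AUU Ile / AUC Ile — synonymous.
Codon 3: CCU Pro / CCU Pro — identical.
Codon 4: CUU Leu / GUG Val — nonsynonymous.
Codon 5: CGA Arg / AGA Arg — synonymous.
Codon 6: UUA Leu / CUU Leu — synonymous.
Codon 7: GUU Val / GGC Gly — nonsynonymous.
Codon 8: CGU Arg / CGU Arg — identical.
Synonymous differences: 3.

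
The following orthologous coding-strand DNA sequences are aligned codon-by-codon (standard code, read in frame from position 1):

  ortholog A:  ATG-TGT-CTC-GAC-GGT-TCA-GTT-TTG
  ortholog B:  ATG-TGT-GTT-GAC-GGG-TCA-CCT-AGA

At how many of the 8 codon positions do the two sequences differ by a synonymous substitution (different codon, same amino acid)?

1

Codon 1: ATG Met / ATG Met — identical.
Codon 2: TGT Cys / TGT Cys — identical.
Codon 3: CTC Leu / GTT Val — nonsynonymous.
Codon 4: GAC Asp / GAC Asp — identical.
Codon 5: GGT Gly / GGG Gly — synonymous.
Codon 6: TCA Ser / TCA Ser — identical.
Codon 7: GTT Val / CCT Pro — nonsynonymous.
Codon 8: TTG Leu / AGA Arg — nonsynonymous.
Synonymous differences: 1.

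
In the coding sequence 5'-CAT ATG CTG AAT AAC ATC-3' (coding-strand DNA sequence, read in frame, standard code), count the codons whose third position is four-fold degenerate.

1

Codon 1 CAT (His): third position 2-fold.
Codon 2 ATG (Met): third position 1-fold.
Codon 3 CTG (Leu): third position 4-fold.
Codon 4 AAT (Asn): third position 2-fold.
Codon 5 AAC (Asn): third position 2-fold.
Codon 6 ATC (Ile): third position 3-fold.
Four-fold degenerate third positions: 1.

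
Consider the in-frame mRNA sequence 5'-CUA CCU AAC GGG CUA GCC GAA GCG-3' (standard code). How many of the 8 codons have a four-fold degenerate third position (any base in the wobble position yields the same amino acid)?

Codon 1 CUA (Leu): third position 4-fold.
Codon 2 CCU (Pro): third position 4-fold.
Codon 3 AAC (Asn): third position 2-fold.
Codon 4 GGG (Gly): third position 4-fold.
Codon 5 CUA (Leu): third position 4-fold.
Codon 6 GCC (Ala): third position 4-fold.
Codon 7 GAA (Glu): third position 2-fold.
Codon 8 GCG (Ala): third position 4-fold.
Four-fold degenerate third positions: 6.

6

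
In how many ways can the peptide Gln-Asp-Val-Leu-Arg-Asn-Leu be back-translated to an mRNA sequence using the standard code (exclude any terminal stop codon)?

Gln: 2 codons.
Asp: 2 codons.
Val: 4 codons.
Leu: 6 codons.
Arg: 6 codons.
Asn: 2 codons.
Leu: 6 codons.
2 × 2 × 4 × 6 × 6 × 2 × 6 = 6912.

6912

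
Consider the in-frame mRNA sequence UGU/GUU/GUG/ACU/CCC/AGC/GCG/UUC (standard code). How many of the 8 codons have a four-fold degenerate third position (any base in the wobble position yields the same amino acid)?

Codon 1 UGU (Cys): third position 2-fold.
Codon 2 GUU (Val): third position 4-fold.
Codon 3 GUG (Val): third position 4-fold.
Codon 4 ACU (Thr): third position 4-fold.
Codon 5 CCC (Pro): third position 4-fold.
Codon 6 AGC (Ser): third position 2-fold.
Codon 7 GCG (Ala): third position 4-fold.
Codon 8 UUC (Phe): third position 2-fold.
Four-fold degenerate third positions: 5.

5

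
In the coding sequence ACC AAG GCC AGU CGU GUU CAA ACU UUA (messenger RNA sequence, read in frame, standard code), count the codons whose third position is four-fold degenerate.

5

Codon 1 ACC (Thr): third position 4-fold.
Codon 2 AAG (Lys): third position 2-fold.
Codon 3 GCC (Ala): third position 4-fold.
Codon 4 AGU (Ser): third position 2-fold.
Codon 5 CGU (Arg): third position 4-fold.
Codon 6 GUU (Val): third position 4-fold.
Codon 7 CAA (Gln): third position 2-fold.
Codon 8 ACU (Thr): third position 4-fold.
Codon 9 UUA (Leu): third position 2-fold.
Four-fold degenerate third positions: 5.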